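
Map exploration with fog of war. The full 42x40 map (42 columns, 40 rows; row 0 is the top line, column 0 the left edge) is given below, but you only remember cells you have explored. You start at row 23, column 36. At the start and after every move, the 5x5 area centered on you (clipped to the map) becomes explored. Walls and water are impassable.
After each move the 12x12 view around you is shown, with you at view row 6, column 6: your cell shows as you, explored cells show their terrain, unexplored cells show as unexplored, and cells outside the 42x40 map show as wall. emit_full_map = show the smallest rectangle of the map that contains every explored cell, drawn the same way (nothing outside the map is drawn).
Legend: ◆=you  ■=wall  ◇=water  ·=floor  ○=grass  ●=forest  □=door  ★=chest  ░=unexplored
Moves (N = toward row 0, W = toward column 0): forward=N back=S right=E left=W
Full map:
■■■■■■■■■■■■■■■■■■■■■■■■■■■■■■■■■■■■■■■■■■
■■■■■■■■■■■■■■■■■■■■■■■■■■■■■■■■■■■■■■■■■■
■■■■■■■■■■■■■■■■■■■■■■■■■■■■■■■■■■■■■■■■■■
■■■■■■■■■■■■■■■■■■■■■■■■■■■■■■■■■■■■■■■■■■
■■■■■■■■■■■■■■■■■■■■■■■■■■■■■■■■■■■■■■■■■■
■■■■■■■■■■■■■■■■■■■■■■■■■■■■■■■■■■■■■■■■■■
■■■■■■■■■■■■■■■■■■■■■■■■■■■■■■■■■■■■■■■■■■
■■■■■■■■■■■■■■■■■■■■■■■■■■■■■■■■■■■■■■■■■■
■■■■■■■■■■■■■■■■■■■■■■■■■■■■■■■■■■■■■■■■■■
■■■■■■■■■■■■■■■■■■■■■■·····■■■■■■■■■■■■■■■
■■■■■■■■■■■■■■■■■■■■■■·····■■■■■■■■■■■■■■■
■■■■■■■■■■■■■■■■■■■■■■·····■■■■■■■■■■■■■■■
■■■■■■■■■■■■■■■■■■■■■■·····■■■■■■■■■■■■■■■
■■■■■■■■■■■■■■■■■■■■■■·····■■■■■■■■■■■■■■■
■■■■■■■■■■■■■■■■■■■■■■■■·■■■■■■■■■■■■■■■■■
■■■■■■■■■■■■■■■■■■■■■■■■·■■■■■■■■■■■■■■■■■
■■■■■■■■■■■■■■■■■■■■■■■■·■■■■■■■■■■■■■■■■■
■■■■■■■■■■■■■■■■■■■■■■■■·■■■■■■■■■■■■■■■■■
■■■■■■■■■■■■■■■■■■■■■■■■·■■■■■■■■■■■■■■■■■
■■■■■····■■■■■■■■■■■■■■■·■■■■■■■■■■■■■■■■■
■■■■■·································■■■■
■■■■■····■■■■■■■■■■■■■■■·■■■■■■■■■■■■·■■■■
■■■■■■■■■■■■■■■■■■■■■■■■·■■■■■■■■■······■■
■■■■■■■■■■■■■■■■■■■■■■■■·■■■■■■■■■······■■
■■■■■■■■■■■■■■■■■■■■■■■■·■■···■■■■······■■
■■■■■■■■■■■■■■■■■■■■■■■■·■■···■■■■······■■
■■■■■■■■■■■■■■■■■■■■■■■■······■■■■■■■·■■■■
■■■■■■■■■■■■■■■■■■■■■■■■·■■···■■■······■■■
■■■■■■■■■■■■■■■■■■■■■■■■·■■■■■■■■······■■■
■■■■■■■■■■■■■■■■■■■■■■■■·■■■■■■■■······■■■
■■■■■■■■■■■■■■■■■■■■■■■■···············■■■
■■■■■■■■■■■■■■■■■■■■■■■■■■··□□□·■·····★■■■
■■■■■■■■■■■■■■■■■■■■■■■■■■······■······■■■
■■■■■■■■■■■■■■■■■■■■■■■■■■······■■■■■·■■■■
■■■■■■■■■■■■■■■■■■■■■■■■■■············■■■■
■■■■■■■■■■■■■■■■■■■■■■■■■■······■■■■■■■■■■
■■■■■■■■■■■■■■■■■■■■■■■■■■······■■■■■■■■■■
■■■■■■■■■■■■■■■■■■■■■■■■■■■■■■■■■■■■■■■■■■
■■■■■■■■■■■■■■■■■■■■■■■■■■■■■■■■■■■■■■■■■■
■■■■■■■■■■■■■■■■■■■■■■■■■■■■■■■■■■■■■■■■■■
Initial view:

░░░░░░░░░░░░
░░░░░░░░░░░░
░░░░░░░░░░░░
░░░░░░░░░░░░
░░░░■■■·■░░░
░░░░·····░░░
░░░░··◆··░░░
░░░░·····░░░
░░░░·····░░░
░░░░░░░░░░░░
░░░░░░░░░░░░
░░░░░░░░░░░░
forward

░░░░░░░░░░░░
░░░░░░░░░░░░
░░░░░░░░░░░░
░░░░░░░░░░░░
░░░░····■░░░
░░░░■■■·■░░░
░░░░··◆··░░░
░░░░·····░░░
░░░░·····░░░
░░░░·····░░░
░░░░░░░░░░░░
░░░░░░░░░░░░

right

░░░░░░░░░░░■
░░░░░░░░░░░■
░░░░░░░░░░░■
░░░░░░░░░░░■
░░░····■■░░■
░░░■■■·■■░░■
░░░···◆··░░■
░░░······░░■
░░░······░░■
░░░·····░░░■
░░░░░░░░░░░■
░░░░░░░░░░░■

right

░░░░░░░░░░■■
░░░░░░░░░░■■
░░░░░░░░░░■■
░░░░░░░░░░■■
░░····■■■░■■
░░■■■·■■■░■■
░░····◆·■░■■
░░······■░■■
░░······■░■■
░░·····░░░■■
░░░░░░░░░░■■
░░░░░░░░░░■■

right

░░░░░░░░░■■■
░░░░░░░░░■■■
░░░░░░░░░■■■
░░░░░░░░░■■■
░····■■■■■■■
░■■■·■■■■■■■
░·····◆■■■■■
░······■■■■■
░······■■■■■
░·····░░░■■■
░░░░░░░░░■■■
░░░░░░░░░■■■

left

░░░░░░░░░░■■
░░░░░░░░░░■■
░░░░░░░░░░■■
░░░░░░░░░░■■
░░····■■■■■■
░░■■■·■■■■■■
░░····◆·■■■■
░░······■■■■
░░······■■■■
░░·····░░░■■
░░░░░░░░░░■■
░░░░░░░░░░■■

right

░░░░░░░░░■■■
░░░░░░░░░■■■
░░░░░░░░░■■■
░░░░░░░░░■■■
░····■■■■■■■
░■■■·■■■■■■■
░·····◆■■■■■
░······■■■■■
░······■■■■■
░·····░░░■■■
░░░░░░░░░■■■
░░░░░░░░░■■■

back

░░░░░░░░░■■■
░░░░░░░░░■■■
░░░░░░░░░■■■
░····■■■■■■■
░■■■·■■■■■■■
░······■■■■■
░·····◆■■■■■
░······■■■■■
░······■■■■■
░░░░░░░░░■■■
░░░░░░░░░■■■
░░░░░░░░░■■■

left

░░░░░░░░░░■■
░░░░░░░░░░■■
░░░░░░░░░░■■
░░····■■■■■■
░░■■■·■■■■■■
░░······■■■■
░░····◆·■■■■
░░······■■■■
░░······■■■■
░░░░░░░░░░■■
░░░░░░░░░░■■
░░░░░░░░░░■■

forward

░░░░░░░░░░■■
░░░░░░░░░░■■
░░░░░░░░░░■■
░░░░░░░░░░■■
░░····■■■■■■
░░■■■·■■■■■■
░░····◆·■■■■
░░······■■■■
░░······■■■■
░░······■■■■
░░░░░░░░░░■■
░░░░░░░░░░■■

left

░░░░░░░░░░░■
░░░░░░░░░░░■
░░░░░░░░░░░■
░░░░░░░░░░░■
░░░····■■■■■
░░░■■■·■■■■■
░░░···◆··■■■
░░░······■■■
░░░······■■■
░░░······■■■
░░░░░░░░░░░■
░░░░░░░░░░░■

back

░░░░░░░░░░░■
░░░░░░░░░░░■
░░░░░░░░░░░■
░░░····■■■■■
░░░■■■·■■■■■
░░░······■■■
░░░···◆··■■■
░░░······■■■
░░░······■■■
░░░░░░░░░░░■
░░░░░░░░░░░■
░░░░░░░░░░░■

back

░░░░░░░░░░░■
░░░░░░░░░░░■
░░░····■■■■■
░░░■■■·■■■■■
░░░······■■■
░░░······■■■
░░░···◆··■■■
░░░······■■■
░░░░■■·■■░░■
░░░░░░░░░░░■
░░░░░░░░░░░■
░░░░░░░░░░░■

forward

░░░░░░░░░░░■
░░░░░░░░░░░■
░░░░░░░░░░░■
░░░····■■■■■
░░░■■■·■■■■■
░░░······■■■
░░░···◆··■■■
░░░······■■■
░░░······■■■
░░░░■■·■■░░■
░░░░░░░░░░░■
░░░░░░░░░░░■

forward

░░░░░░░░░░░■
░░░░░░░░░░░■
░░░░░░░░░░░■
░░░░░░░░░░░■
░░░····■■■■■
░░░■■■·■■■■■
░░░···◆··■■■
░░░······■■■
░░░······■■■
░░░······■■■
░░░░■■·■■░░■
░░░░░░░░░░░■

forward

░░░░░░░░░░░■
░░░░░░░░░░░■
░░░░░░░░░░░■
░░░░░░░░░░░■
░░░░■■■■■░░■
░░░····■■■■■
░░░■■■◆■■■■■
░░░······■■■
░░░······■■■
░░░······■■■
░░░······■■■
░░░░■■·■■░░■

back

░░░░░░░░░░░■
░░░░░░░░░░░■
░░░░░░░░░░░■
░░░░■■■■■░░■
░░░····■■■■■
░░░■■■·■■■■■
░░░···◆··■■■
░░░······■■■
░░░······■■■
░░░······■■■
░░░░■■·■■░░■
░░░░░░░░░░░■

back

░░░░░░░░░░░■
░░░░░░░░░░░■
░░░░■■■■■░░■
░░░····■■■■■
░░░■■■·■■■■■
░░░······■■■
░░░···◆··■■■
░░░······■■■
░░░······■■■
░░░░■■·■■░░■
░░░░░░░░░░░■
░░░░░░░░░░░■

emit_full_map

░■■■■■░░
····■■■■
■■■·■■■■
······■■
···◆··■■
······■■
······■■
░■■·■■░░

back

░░░░░░░░░░░■
░░░░■■■■■░░■
░░░····■■■■■
░░░■■■·■■■■■
░░░······■■■
░░░······■■■
░░░···◆··■■■
░░░······■■■
░░░░■■·■■░░■
░░░░░░░░░░░■
░░░░░░░░░░░■
░░░░░░░░░░░■

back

░░░░■■■■■░░■
░░░····■■■■■
░░░■■■·■■■■■
░░░······■■■
░░░······■■■
░░░······■■■
░░░···◆··■■■
░░░░■■·■■░░■
░░░░····■░░■
░░░░░░░░░░░■
░░░░░░░░░░░■
░░░░░░░░░░░■

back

░░░····■■■■■
░░░■■■·■■■■■
░░░······■■■
░░░······■■■
░░░······■■■
░░░······■■■
░░░░■■◆■■░░■
░░░░····■░░■
░░░░····■░░■
░░░░░░░░░░░■
░░░░░░░░░░░■
░░░░░░░░░░░■

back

░░░■■■·■■■■■
░░░······■■■
░░░······■■■
░░░······■■■
░░░······■■■
░░░░■■·■■░░■
░░░░··◆·■░░■
░░░░····■░░■
░░░░····■░░■
░░░░░░░░░░░■
░░░░░░░░░░░■
░░░░░░░░░░░■

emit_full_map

░■■■■■░░
····■■■■
■■■·■■■■
······■■
······■■
······■■
······■■
░■■·■■░░
░··◆·■░░
░····■░░
░····■░░


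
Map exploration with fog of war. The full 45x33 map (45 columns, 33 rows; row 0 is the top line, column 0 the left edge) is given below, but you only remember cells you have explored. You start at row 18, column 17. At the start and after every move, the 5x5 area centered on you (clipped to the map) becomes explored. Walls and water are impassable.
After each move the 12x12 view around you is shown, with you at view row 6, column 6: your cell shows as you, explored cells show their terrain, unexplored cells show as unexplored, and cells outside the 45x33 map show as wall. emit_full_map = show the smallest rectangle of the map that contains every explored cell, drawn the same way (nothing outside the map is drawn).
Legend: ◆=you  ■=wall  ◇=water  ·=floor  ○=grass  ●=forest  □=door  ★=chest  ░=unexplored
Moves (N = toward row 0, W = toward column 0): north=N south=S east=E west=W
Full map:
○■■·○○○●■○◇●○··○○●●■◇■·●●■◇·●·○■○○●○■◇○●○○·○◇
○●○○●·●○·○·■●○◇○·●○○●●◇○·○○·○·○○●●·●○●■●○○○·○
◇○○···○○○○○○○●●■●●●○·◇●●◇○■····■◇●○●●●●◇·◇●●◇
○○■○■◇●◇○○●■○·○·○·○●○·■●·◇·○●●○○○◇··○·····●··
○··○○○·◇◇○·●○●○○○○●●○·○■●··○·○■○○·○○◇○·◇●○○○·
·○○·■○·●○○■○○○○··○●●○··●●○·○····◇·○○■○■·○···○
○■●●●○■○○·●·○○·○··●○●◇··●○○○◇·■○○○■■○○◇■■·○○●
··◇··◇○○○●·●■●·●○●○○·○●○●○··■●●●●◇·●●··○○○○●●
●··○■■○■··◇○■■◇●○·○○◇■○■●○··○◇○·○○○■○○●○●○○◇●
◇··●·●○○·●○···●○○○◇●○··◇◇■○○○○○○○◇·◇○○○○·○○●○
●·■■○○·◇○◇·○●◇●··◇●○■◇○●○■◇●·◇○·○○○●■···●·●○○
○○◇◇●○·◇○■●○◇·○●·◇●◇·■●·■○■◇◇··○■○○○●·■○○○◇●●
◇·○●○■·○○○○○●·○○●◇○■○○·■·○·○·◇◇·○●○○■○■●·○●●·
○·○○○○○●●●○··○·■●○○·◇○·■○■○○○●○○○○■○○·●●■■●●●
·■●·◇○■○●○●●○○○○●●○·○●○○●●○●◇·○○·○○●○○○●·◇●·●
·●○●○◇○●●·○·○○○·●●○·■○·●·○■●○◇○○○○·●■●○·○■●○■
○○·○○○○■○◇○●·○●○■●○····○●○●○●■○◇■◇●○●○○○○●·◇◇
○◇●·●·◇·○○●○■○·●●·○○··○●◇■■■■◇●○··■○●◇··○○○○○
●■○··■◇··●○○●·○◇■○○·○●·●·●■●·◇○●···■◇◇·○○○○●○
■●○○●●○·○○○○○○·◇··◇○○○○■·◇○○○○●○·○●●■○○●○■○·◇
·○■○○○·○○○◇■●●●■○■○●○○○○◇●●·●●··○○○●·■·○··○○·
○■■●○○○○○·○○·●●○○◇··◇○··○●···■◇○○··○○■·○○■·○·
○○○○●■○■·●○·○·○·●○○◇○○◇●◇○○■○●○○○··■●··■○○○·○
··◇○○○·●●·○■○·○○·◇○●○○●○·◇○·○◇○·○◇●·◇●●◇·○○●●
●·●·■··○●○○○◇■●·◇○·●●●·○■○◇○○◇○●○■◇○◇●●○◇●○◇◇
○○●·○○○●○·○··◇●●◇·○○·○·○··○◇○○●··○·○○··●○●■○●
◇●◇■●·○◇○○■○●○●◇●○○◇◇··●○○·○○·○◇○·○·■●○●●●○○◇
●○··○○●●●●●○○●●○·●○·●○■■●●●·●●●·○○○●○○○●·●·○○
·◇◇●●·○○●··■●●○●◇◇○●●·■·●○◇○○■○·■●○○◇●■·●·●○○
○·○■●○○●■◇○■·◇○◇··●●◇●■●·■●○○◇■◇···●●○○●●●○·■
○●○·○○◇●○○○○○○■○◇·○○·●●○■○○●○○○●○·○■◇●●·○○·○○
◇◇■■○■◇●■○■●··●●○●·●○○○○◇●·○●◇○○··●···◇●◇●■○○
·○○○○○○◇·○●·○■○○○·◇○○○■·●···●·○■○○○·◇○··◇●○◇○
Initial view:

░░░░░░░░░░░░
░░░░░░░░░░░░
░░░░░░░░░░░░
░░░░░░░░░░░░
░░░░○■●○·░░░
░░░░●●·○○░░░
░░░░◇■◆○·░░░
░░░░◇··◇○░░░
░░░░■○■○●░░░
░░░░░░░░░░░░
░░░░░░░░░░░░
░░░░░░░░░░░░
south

░░░░░░░░░░░░
░░░░░░░░░░░░
░░░░░░░░░░░░
░░░░○■●○·░░░
░░░░●●·○○░░░
░░░░◇■○○·░░░
░░░░◇·◆◇○░░░
░░░░■○■○●░░░
░░░░○○◇··░░░
░░░░░░░░░░░░
░░░░░░░░░░░░
░░░░░░░░░░░░

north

░░░░░░░░░░░░
░░░░░░░░░░░░
░░░░░░░░░░░░
░░░░░░░░░░░░
░░░░○■●○·░░░
░░░░●●·○○░░░
░░░░◇■◆○·░░░
░░░░◇··◇○░░░
░░░░■○■○●░░░
░░░░○○◇··░░░
░░░░░░░░░░░░
░░░░░░░░░░░░

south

░░░░░░░░░░░░
░░░░░░░░░░░░
░░░░░░░░░░░░
░░░░○■●○·░░░
░░░░●●·○○░░░
░░░░◇■○○·░░░
░░░░◇·◆◇○░░░
░░░░■○■○●░░░
░░░░○○◇··░░░
░░░░░░░░░░░░
░░░░░░░░░░░░
░░░░░░░░░░░░

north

░░░░░░░░░░░░
░░░░░░░░░░░░
░░░░░░░░░░░░
░░░░░░░░░░░░
░░░░○■●○·░░░
░░░░●●·○○░░░
░░░░◇■◆○·░░░
░░░░◇··◇○░░░
░░░░■○■○●░░░
░░░░○○◇··░░░
░░░░░░░░░░░░
░░░░░░░░░░░░


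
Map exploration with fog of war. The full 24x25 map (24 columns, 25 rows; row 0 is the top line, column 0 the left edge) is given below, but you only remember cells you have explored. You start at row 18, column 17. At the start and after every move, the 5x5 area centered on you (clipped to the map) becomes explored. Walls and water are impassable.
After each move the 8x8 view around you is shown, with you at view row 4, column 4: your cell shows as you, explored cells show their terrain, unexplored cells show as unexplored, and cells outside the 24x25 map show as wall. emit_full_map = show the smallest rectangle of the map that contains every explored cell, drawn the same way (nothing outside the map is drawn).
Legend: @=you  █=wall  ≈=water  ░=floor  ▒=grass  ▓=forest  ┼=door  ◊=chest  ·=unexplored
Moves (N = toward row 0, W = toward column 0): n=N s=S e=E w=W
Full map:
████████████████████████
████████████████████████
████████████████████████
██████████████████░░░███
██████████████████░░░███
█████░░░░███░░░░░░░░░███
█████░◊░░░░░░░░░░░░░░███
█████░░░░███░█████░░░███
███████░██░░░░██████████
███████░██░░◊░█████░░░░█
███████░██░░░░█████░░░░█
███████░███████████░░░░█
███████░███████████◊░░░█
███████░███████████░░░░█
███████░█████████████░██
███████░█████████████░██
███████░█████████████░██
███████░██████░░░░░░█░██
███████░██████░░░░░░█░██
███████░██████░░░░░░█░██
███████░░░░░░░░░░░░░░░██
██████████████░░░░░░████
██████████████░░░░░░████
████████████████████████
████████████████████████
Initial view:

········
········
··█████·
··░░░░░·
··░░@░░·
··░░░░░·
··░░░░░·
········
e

········
········
·██████·
·░░░░░█·
·░░░@░█·
·░░░░░█·
·░░░░░░·
········

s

········
·██████·
·░░░░░█·
·░░░░░█·
·░░░@░█·
·░░░░░░·
··░░░░█·
········

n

········
········
·██████·
·░░░░░█·
·░░░@░█·
·░░░░░█·
·░░░░░░·
··░░░░█·

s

········
·██████·
·░░░░░█·
·░░░░░█·
·░░░@░█·
·░░░░░░·
··░░░░█·
········

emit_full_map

██████
░░░░░█
░░░░░█
░░░@░█
░░░░░░
·░░░░█

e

········
██████··
░░░░░█░·
░░░░░█░·
░░░░@█░·
░░░░░░░·
·░░░░██·
········

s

██████··
░░░░░█░·
░░░░░█░·
░░░░░█░·
░░░░@░░·
·░░░░██·
··░░░██·
········

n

········
██████··
░░░░░█░·
░░░░░█░·
░░░░@█░·
░░░░░░░·
·░░░░██·
··░░░██·

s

██████··
░░░░░█░·
░░░░░█░·
░░░░░█░·
░░░░@░░·
·░░░░██·
··░░░██·
········

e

█████···
░░░░█░··
░░░░█░█·
░░░░█░█·
░░░░@░█·
░░░░███·
·░░░███·
········

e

████···█
░░░█░··█
░░░█░███
░░░█░███
░░░░@███
░░░█████
░░░█████
·······█

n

·······█
████···█
░░░█░███
░░░█░███
░░░█@███
░░░░░███
░░░█████
░░░█████

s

████···█
░░░█░███
░░░█░███
░░░█░███
░░░░@███
░░░█████
░░░█████
·······█

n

·······█
████···█
░░░█░███
░░░█░███
░░░█@███
░░░░░███
░░░█████
░░░█████

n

·······█
·······█
████░███
░░░█░███
░░░█@███
░░░█░███
░░░░░███
░░░█████

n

·······█
·······█
··██░███
████░███
░░░█@███
░░░█░███
░░░█░███
░░░░░███

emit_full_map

····██░██
██████░██
░░░░░█@██
░░░░░█░██
░░░░░█░██
░░░░░░░██
·░░░░████
··░░░████

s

·······█
··██░███
████░███
░░░█░███
░░░█@███
░░░█░███
░░░░░███
░░░█████

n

·······█
·······█
··██░███
████░███
░░░█@███
░░░█░███
░░░█░███
░░░░░███

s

·······█
··██░███
████░███
░░░█░███
░░░█@███
░░░█░███
░░░░░███
░░░█████

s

··██░███
████░███
░░░█░███
░░░█░███
░░░█@███
░░░░░███
░░░█████
░░░█████


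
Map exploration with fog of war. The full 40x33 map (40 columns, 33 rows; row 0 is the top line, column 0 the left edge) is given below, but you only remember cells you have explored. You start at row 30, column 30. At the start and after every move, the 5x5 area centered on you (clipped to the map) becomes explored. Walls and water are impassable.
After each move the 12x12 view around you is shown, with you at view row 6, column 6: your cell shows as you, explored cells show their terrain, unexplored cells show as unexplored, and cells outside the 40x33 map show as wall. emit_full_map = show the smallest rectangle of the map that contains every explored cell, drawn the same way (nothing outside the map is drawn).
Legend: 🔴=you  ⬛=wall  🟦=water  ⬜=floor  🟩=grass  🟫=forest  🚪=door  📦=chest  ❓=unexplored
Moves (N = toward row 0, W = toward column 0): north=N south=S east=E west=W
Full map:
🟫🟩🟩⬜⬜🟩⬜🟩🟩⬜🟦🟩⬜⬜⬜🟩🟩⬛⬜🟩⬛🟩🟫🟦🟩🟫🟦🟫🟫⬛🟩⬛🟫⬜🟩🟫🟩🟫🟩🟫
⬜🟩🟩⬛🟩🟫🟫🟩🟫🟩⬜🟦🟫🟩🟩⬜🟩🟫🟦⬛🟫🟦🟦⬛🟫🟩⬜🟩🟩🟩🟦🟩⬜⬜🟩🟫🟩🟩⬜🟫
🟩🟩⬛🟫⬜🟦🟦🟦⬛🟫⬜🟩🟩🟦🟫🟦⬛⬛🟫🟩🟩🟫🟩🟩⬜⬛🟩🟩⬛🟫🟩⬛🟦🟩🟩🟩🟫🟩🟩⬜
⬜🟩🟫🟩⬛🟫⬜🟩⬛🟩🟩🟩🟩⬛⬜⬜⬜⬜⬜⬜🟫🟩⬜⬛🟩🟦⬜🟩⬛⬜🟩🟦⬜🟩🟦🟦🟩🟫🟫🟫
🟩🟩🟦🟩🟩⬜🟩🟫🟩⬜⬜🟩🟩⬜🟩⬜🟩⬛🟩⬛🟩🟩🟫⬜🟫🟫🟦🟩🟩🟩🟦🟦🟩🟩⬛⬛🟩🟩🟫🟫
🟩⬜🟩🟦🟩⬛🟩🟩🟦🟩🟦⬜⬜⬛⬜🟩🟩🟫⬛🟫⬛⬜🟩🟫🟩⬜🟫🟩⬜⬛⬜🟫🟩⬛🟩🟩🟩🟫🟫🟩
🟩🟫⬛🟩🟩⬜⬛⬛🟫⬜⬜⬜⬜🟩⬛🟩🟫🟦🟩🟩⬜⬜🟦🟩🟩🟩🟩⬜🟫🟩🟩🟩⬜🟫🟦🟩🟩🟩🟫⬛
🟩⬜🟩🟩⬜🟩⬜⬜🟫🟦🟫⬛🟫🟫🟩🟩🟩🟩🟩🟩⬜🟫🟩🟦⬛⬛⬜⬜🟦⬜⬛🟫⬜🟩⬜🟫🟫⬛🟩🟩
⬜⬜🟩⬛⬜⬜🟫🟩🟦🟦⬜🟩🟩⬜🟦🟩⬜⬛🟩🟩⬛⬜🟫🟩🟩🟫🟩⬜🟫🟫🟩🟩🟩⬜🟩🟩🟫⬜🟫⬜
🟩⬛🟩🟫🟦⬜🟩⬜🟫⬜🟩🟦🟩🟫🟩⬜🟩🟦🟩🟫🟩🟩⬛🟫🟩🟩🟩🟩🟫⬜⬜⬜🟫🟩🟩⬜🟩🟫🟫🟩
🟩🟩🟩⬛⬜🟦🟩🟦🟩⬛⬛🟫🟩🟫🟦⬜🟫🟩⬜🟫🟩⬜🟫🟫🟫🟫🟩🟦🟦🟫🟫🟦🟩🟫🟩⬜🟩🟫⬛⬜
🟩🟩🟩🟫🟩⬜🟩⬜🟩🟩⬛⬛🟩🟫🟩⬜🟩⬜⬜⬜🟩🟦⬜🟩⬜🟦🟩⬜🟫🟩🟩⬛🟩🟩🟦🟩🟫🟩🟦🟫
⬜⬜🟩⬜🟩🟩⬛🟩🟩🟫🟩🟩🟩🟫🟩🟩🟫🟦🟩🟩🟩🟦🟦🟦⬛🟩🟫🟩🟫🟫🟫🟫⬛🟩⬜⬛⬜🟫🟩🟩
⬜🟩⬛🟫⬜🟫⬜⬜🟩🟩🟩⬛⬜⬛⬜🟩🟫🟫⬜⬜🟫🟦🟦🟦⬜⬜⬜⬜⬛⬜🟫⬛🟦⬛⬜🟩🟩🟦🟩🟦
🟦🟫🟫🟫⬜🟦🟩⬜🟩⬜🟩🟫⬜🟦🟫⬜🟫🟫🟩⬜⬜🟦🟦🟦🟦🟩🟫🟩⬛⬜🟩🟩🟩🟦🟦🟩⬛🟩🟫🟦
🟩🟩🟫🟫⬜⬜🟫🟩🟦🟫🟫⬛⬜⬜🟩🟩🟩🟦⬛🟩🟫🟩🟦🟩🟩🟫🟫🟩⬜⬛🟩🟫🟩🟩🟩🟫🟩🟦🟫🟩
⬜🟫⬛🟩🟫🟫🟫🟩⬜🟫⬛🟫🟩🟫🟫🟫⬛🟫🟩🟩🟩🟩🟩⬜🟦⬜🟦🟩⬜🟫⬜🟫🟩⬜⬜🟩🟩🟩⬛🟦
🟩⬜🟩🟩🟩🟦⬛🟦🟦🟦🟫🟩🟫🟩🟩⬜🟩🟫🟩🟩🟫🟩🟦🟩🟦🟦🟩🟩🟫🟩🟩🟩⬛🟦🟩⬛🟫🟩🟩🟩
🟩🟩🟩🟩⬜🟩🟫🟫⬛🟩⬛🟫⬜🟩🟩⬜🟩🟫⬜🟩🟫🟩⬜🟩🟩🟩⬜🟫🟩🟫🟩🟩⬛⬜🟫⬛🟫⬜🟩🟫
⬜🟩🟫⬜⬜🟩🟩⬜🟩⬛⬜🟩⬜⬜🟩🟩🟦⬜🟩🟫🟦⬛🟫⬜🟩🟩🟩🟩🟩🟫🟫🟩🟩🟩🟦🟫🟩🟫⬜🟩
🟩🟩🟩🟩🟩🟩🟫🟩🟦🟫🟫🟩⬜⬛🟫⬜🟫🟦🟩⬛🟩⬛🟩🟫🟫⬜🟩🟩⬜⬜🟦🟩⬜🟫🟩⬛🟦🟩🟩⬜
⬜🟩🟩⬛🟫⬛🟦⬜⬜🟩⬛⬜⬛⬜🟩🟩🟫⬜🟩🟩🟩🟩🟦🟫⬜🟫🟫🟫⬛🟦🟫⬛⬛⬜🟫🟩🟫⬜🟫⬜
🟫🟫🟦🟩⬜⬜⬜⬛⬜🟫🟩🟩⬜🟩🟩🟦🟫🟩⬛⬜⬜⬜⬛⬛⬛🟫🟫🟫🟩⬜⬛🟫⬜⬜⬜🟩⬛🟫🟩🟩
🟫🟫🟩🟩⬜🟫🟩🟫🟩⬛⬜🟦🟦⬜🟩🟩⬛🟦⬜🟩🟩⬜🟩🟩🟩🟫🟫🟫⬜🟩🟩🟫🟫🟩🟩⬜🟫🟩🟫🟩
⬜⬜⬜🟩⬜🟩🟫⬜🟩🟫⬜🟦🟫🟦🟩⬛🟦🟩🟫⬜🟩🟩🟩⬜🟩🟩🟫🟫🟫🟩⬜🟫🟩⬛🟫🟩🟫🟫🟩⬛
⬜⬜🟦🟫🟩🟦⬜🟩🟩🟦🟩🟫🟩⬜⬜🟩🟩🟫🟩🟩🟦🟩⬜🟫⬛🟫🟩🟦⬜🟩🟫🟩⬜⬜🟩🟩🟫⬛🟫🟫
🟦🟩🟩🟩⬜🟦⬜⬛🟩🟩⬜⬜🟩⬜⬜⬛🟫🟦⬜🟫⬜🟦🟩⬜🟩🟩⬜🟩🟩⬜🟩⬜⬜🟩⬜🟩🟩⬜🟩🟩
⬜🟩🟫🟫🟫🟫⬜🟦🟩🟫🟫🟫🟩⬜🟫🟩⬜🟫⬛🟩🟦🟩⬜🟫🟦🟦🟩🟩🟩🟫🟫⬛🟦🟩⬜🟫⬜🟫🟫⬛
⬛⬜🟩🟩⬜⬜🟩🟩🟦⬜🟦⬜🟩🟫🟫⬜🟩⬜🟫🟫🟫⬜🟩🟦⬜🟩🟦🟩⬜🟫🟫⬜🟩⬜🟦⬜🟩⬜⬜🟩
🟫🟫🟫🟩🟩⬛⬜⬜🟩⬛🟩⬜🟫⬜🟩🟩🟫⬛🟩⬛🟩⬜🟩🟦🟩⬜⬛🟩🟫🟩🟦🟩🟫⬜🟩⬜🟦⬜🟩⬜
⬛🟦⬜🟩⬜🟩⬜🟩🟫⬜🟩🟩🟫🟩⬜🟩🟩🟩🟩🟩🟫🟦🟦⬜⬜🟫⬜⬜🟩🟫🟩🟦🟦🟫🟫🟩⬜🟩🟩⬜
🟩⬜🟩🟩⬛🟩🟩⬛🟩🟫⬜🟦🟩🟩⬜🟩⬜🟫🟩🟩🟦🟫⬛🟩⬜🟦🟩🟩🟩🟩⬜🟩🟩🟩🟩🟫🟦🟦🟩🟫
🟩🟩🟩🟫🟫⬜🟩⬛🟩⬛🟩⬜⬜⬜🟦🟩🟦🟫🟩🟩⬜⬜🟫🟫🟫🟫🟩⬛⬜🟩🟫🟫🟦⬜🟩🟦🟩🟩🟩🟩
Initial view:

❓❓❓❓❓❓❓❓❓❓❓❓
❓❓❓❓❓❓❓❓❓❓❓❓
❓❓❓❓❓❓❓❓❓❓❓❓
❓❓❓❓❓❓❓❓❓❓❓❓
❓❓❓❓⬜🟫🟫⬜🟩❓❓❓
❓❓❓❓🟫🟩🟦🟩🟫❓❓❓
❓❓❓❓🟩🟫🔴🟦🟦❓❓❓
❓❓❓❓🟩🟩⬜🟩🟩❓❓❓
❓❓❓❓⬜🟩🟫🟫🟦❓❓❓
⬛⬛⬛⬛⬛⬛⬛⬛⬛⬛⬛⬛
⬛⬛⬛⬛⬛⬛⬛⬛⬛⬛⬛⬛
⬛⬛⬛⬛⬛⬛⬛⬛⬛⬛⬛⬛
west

❓❓❓❓❓❓❓❓❓❓❓❓
❓❓❓❓❓❓❓❓❓❓❓❓
❓❓❓❓❓❓❓❓❓❓❓❓
❓❓❓❓❓❓❓❓❓❓❓❓
❓❓❓❓🟩⬜🟫🟫⬜🟩❓❓
❓❓❓❓🟩🟫🟩🟦🟩🟫❓❓
❓❓❓❓⬜🟩🔴🟩🟦🟦❓❓
❓❓❓❓🟩🟩🟩⬜🟩🟩❓❓
❓❓❓❓⬛⬜🟩🟫🟫🟦❓❓
⬛⬛⬛⬛⬛⬛⬛⬛⬛⬛⬛⬛
⬛⬛⬛⬛⬛⬛⬛⬛⬛⬛⬛⬛
⬛⬛⬛⬛⬛⬛⬛⬛⬛⬛⬛⬛

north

❓❓❓❓❓❓❓❓❓❓❓❓
❓❓❓❓❓❓❓❓❓❓❓❓
❓❓❓❓❓❓❓❓❓❓❓❓
❓❓❓❓❓❓❓❓❓❓❓❓
❓❓❓❓🟩🟩🟫🟫⬛❓❓❓
❓❓❓❓🟩⬜🟫🟫⬜🟩❓❓
❓❓❓❓🟩🟫🔴🟦🟩🟫❓❓
❓❓❓❓⬜🟩🟫🟩🟦🟦❓❓
❓❓❓❓🟩🟩🟩⬜🟩🟩❓❓
❓❓❓❓⬛⬜🟩🟫🟫🟦❓❓
⬛⬛⬛⬛⬛⬛⬛⬛⬛⬛⬛⬛
⬛⬛⬛⬛⬛⬛⬛⬛⬛⬛⬛⬛

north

❓❓❓❓❓❓❓❓❓❓❓❓
❓❓❓❓❓❓❓❓❓❓❓❓
❓❓❓❓❓❓❓❓❓❓❓❓
❓❓❓❓❓❓❓❓❓❓❓❓
❓❓❓❓🟩🟩⬜🟩⬜❓❓❓
❓❓❓❓🟩🟩🟫🟫⬛❓❓❓
❓❓❓❓🟩⬜🔴🟫⬜🟩❓❓
❓❓❓❓🟩🟫🟩🟦🟩🟫❓❓
❓❓❓❓⬜🟩🟫🟩🟦🟦❓❓
❓❓❓❓🟩🟩🟩⬜🟩🟩❓❓
❓❓❓❓⬛⬜🟩🟫🟫🟦❓❓
⬛⬛⬛⬛⬛⬛⬛⬛⬛⬛⬛⬛

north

❓❓❓❓❓❓❓❓❓❓❓❓
❓❓❓❓❓❓❓❓❓❓❓❓
❓❓❓❓❓❓❓❓❓❓❓❓
❓❓❓❓❓❓❓❓❓❓❓❓
❓❓❓❓🟦⬜🟩🟫🟩❓❓❓
❓❓❓❓🟩🟩⬜🟩⬜❓❓❓
❓❓❓❓🟩🟩🔴🟫⬛❓❓❓
❓❓❓❓🟩⬜🟫🟫⬜🟩❓❓
❓❓❓❓🟩🟫🟩🟦🟩🟫❓❓
❓❓❓❓⬜🟩🟫🟩🟦🟦❓❓
❓❓❓❓🟩🟩🟩⬜🟩🟩❓❓
❓❓❓❓⬛⬜🟩🟫🟫🟦❓❓

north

❓❓❓❓❓❓❓❓❓❓❓❓
❓❓❓❓❓❓❓❓❓❓❓❓
❓❓❓❓❓❓❓❓❓❓❓❓
❓❓❓❓❓❓❓❓❓❓❓❓
❓❓❓❓🟫🟫🟩⬜🟫❓❓❓
❓❓❓❓🟦⬜🟩🟫🟩❓❓❓
❓❓❓❓🟩🟩🔴🟩⬜❓❓❓
❓❓❓❓🟩🟩🟫🟫⬛❓❓❓
❓❓❓❓🟩⬜🟫🟫⬜🟩❓❓
❓❓❓❓🟩🟫🟩🟦🟩🟫❓❓
❓❓❓❓⬜🟩🟫🟩🟦🟦❓❓
❓❓❓❓🟩🟩🟩⬜🟩🟩❓❓

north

❓❓❓❓❓❓❓❓❓❓❓❓
❓❓❓❓❓❓❓❓❓❓❓❓
❓❓❓❓❓❓❓❓❓❓❓❓
❓❓❓❓❓❓❓❓❓❓❓❓
❓❓❓❓🟫⬜🟩🟩🟫❓❓❓
❓❓❓❓🟫🟫🟩⬜🟫❓❓❓
❓❓❓❓🟦⬜🔴🟫🟩❓❓❓
❓❓❓❓🟩🟩⬜🟩⬜❓❓❓
❓❓❓❓🟩🟩🟫🟫⬛❓❓❓
❓❓❓❓🟩⬜🟫🟫⬜🟩❓❓
❓❓❓❓🟩🟫🟩🟦🟩🟫❓❓
❓❓❓❓⬜🟩🟫🟩🟦🟦❓❓

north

❓❓❓❓❓❓❓❓❓❓❓❓
❓❓❓❓❓❓❓❓❓❓❓❓
❓❓❓❓❓❓❓❓❓❓❓❓
❓❓❓❓❓❓❓❓❓❓❓❓
❓❓❓❓🟫🟩⬜⬛🟫❓❓❓
❓❓❓❓🟫⬜🟩🟩🟫❓❓❓
❓❓❓❓🟫🟫🔴⬜🟫❓❓❓
❓❓❓❓🟦⬜🟩🟫🟩❓❓❓
❓❓❓❓🟩🟩⬜🟩⬜❓❓❓
❓❓❓❓🟩🟩🟫🟫⬛❓❓❓
❓❓❓❓🟩⬜🟫🟫⬜🟩❓❓
❓❓❓❓🟩🟫🟩🟦🟩🟫❓❓

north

❓❓❓❓❓❓❓❓❓❓❓❓
❓❓❓❓❓❓❓❓❓❓❓❓
❓❓❓❓❓❓❓❓❓❓❓❓
❓❓❓❓❓❓❓❓❓❓❓❓
❓❓❓❓🟫⬛🟦🟫⬛❓❓❓
❓❓❓❓🟫🟩⬜⬛🟫❓❓❓
❓❓❓❓🟫⬜🔴🟩🟫❓❓❓
❓❓❓❓🟫🟫🟩⬜🟫❓❓❓
❓❓❓❓🟦⬜🟩🟫🟩❓❓❓
❓❓❓❓🟩🟩⬜🟩⬜❓❓❓
❓❓❓❓🟩🟩🟫🟫⬛❓❓❓
❓❓❓❓🟩⬜🟫🟫⬜🟩❓❓

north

❓❓❓❓❓❓❓❓❓❓❓❓
❓❓❓❓❓❓❓❓❓❓❓❓
❓❓❓❓❓❓❓❓❓❓❓❓
❓❓❓❓❓❓❓❓❓❓❓❓
❓❓❓❓🟩⬜⬜🟦🟩❓❓❓
❓❓❓❓🟫⬛🟦🟫⬛❓❓❓
❓❓❓❓🟫🟩🔴⬛🟫❓❓❓
❓❓❓❓🟫⬜🟩🟩🟫❓❓❓
❓❓❓❓🟫🟫🟩⬜🟫❓❓❓
❓❓❓❓🟦⬜🟩🟫🟩❓❓❓
❓❓❓❓🟩🟩⬜🟩⬜❓❓❓
❓❓❓❓🟩🟩🟫🟫⬛❓❓❓

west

❓❓❓❓❓❓❓❓❓❓❓❓
❓❓❓❓❓❓❓❓❓❓❓❓
❓❓❓❓❓❓❓❓❓❓❓❓
❓❓❓❓❓❓❓❓❓❓❓❓
❓❓❓❓🟩🟩⬜⬜🟦🟩❓❓
❓❓❓❓🟫🟫⬛🟦🟫⬛❓❓
❓❓❓❓🟫🟫🔴⬜⬛🟫❓❓
❓❓❓❓🟫🟫⬜🟩🟩🟫❓❓
❓❓❓❓🟫🟫🟫🟩⬜🟫❓❓
❓❓❓❓❓🟦⬜🟩🟫🟩❓❓
❓❓❓❓❓🟩🟩⬜🟩⬜❓❓
❓❓❓❓❓🟩🟩🟫🟫⬛❓❓

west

❓❓❓❓❓❓❓❓❓❓❓❓
❓❓❓❓❓❓❓❓❓❓❓❓
❓❓❓❓❓❓❓❓❓❓❓❓
❓❓❓❓❓❓❓❓❓❓❓❓
❓❓❓❓⬜🟩🟩⬜⬜🟦🟩❓
❓❓❓❓🟫🟫🟫⬛🟦🟫⬛❓
❓❓❓❓🟫🟫🔴🟩⬜⬛🟫❓
❓❓❓❓🟫🟫🟫⬜🟩🟩🟫❓
❓❓❓❓🟩🟫🟫🟫🟩⬜🟫❓
❓❓❓❓❓❓🟦⬜🟩🟫🟩❓
❓❓❓❓❓❓🟩🟩⬜🟩⬜❓
❓❓❓❓❓❓🟩🟩🟫🟫⬛❓

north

❓❓❓❓❓❓❓❓❓❓❓❓
❓❓❓❓❓❓❓❓❓❓❓❓
❓❓❓❓❓❓❓❓❓❓❓❓
❓❓❓❓❓❓❓❓❓❓❓❓
❓❓❓❓🟩🟩🟩🟩🟫❓❓❓
❓❓❓❓⬜🟩🟩⬜⬜🟦🟩❓
❓❓❓❓🟫🟫🔴⬛🟦🟫⬛❓
❓❓❓❓🟫🟫🟫🟩⬜⬛🟫❓
❓❓❓❓🟫🟫🟫⬜🟩🟩🟫❓
❓❓❓❓🟩🟫🟫🟫🟩⬜🟫❓
❓❓❓❓❓❓🟦⬜🟩🟫🟩❓
❓❓❓❓❓❓🟩🟩⬜🟩⬜❓

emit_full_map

🟩🟩🟩🟩🟫❓❓❓
⬜🟩🟩⬜⬜🟦🟩❓
🟫🟫🔴⬛🟦🟫⬛❓
🟫🟫🟫🟩⬜⬛🟫❓
🟫🟫🟫⬜🟩🟩🟫❓
🟩🟫🟫🟫🟩⬜🟫❓
❓❓🟦⬜🟩🟫🟩❓
❓❓🟩🟩⬜🟩⬜❓
❓❓🟩🟩🟫🟫⬛❓
❓❓🟩⬜🟫🟫⬜🟩
❓❓🟩🟫🟩🟦🟩🟫
❓❓⬜🟩🟫🟩🟦🟦
❓❓🟩🟩🟩⬜🟩🟩
❓❓⬛⬜🟩🟫🟫🟦

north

❓❓❓❓❓❓❓❓❓❓❓❓
❓❓❓❓❓❓❓❓❓❓❓❓
❓❓❓❓❓❓❓❓❓❓❓❓
❓❓❓❓❓❓❓❓❓❓❓❓
❓❓❓❓🟩⬜🟫🟩🟫❓❓❓
❓❓❓❓🟩🟩🟩🟩🟫❓❓❓
❓❓❓❓⬜🟩🔴⬜⬜🟦🟩❓
❓❓❓❓🟫🟫🟫⬛🟦🟫⬛❓
❓❓❓❓🟫🟫🟫🟩⬜⬛🟫❓
❓❓❓❓🟫🟫🟫⬜🟩🟩🟫❓
❓❓❓❓🟩🟫🟫🟫🟩⬜🟫❓
❓❓❓❓❓❓🟦⬜🟩🟫🟩❓

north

❓❓❓❓❓❓❓❓❓❓❓❓
❓❓❓❓❓❓❓❓❓❓❓❓
❓❓❓❓❓❓❓❓❓❓❓❓
❓❓❓❓❓❓❓❓❓❓❓❓
❓❓❓❓🟦🟩🟩🟫🟩❓❓❓
❓❓❓❓🟩⬜🟫🟩🟫❓❓❓
❓❓❓❓🟩🟩🔴🟩🟫❓❓❓
❓❓❓❓⬜🟩🟩⬜⬜🟦🟩❓
❓❓❓❓🟫🟫🟫⬛🟦🟫⬛❓
❓❓❓❓🟫🟫🟫🟩⬜⬛🟫❓
❓❓❓❓🟫🟫🟫⬜🟩🟩🟫❓
❓❓❓❓🟩🟫🟫🟫🟩⬜🟫❓

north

❓❓❓❓❓❓❓❓❓❓❓❓
❓❓❓❓❓❓❓❓❓❓❓❓
❓❓❓❓❓❓❓❓❓❓❓❓
❓❓❓❓❓❓❓❓❓❓❓❓
❓❓❓❓⬜🟦🟩⬜🟫❓❓❓
❓❓❓❓🟦🟩🟩🟫🟩❓❓❓
❓❓❓❓🟩⬜🔴🟩🟫❓❓❓
❓❓❓❓🟩🟩🟩🟩🟫❓❓❓
❓❓❓❓⬜🟩🟩⬜⬜🟦🟩❓
❓❓❓❓🟫🟫🟫⬛🟦🟫⬛❓
❓❓❓❓🟫🟫🟫🟩⬜⬛🟫❓
❓❓❓❓🟫🟫🟫⬜🟩🟩🟫❓

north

❓❓❓❓❓❓❓❓❓❓❓❓
❓❓❓❓❓❓❓❓❓❓❓❓
❓❓❓❓❓❓❓❓❓❓❓❓
❓❓❓❓❓❓❓❓❓❓❓❓
❓❓❓❓🟫🟫🟩⬜⬛❓❓❓
❓❓❓❓⬜🟦🟩⬜🟫❓❓❓
❓❓❓❓🟦🟩🔴🟫🟩❓❓❓
❓❓❓❓🟩⬜🟫🟩🟫❓❓❓
❓❓❓❓🟩🟩🟩🟩🟫❓❓❓
❓❓❓❓⬜🟩🟩⬜⬜🟦🟩❓
❓❓❓❓🟫🟫🟫⬛🟦🟫⬛❓
❓❓❓❓🟫🟫🟫🟩⬜⬛🟫❓

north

❓❓❓❓❓❓❓❓❓❓❓❓
❓❓❓❓❓❓❓❓❓❓❓❓
❓❓❓❓❓❓❓❓❓❓❓❓
❓❓❓❓❓❓❓❓❓❓❓❓
❓❓❓❓🟩🟫🟩⬛⬜❓❓❓
❓❓❓❓🟫🟫🟩⬜⬛❓❓❓
❓❓❓❓⬜🟦🔴⬜🟫❓❓❓
❓❓❓❓🟦🟩🟩🟫🟩❓❓❓
❓❓❓❓🟩⬜🟫🟩🟫❓❓❓
❓❓❓❓🟩🟩🟩🟩🟫❓❓❓
❓❓❓❓⬜🟩🟩⬜⬜🟦🟩❓
❓❓❓❓🟫🟫🟫⬛🟦🟫⬛❓

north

❓❓❓❓❓❓❓❓❓❓❓❓
❓❓❓❓❓❓❓❓❓❓❓❓
❓❓❓❓❓❓❓❓❓❓❓❓
❓❓❓❓❓❓❓❓❓❓❓❓
❓❓❓❓⬜⬜⬜⬛⬜❓❓❓
❓❓❓❓🟩🟫🟩⬛⬜❓❓❓
❓❓❓❓🟫🟫🔴⬜⬛❓❓❓
❓❓❓❓⬜🟦🟩⬜🟫❓❓❓
❓❓❓❓🟦🟩🟩🟫🟩❓❓❓
❓❓❓❓🟩⬜🟫🟩🟫❓❓❓
❓❓❓❓🟩🟩🟩🟩🟫❓❓❓
❓❓❓❓⬜🟩🟩⬜⬜🟦🟩❓

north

❓❓❓❓❓❓❓❓❓❓❓❓
❓❓❓❓❓❓❓❓❓❓❓❓
❓❓❓❓❓❓❓❓❓❓❓❓
❓❓❓❓❓❓❓❓❓❓❓❓
❓❓❓❓🟩🟫🟩🟫🟫❓❓❓
❓❓❓❓⬜⬜⬜⬛⬜❓❓❓
❓❓❓❓🟩🟫🔴⬛⬜❓❓❓
❓❓❓❓🟫🟫🟩⬜⬛❓❓❓
❓❓❓❓⬜🟦🟩⬜🟫❓❓❓
❓❓❓❓🟦🟩🟩🟫🟩❓❓❓
❓❓❓❓🟩⬜🟫🟩🟫❓❓❓
❓❓❓❓🟩🟩🟩🟩🟫❓❓❓

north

❓❓❓❓❓❓❓❓❓❓❓❓
❓❓❓❓❓❓❓❓❓❓❓❓
❓❓❓❓❓❓❓❓❓❓❓❓
❓❓❓❓❓❓❓❓❓❓❓❓
❓❓❓❓🟦🟩⬜🟫🟩❓❓❓
❓❓❓❓🟩🟫🟩🟫🟫❓❓❓
❓❓❓❓⬜⬜🔴⬛⬜❓❓❓
❓❓❓❓🟩🟫🟩⬛⬜❓❓❓
❓❓❓❓🟫🟫🟩⬜⬛❓❓❓
❓❓❓❓⬜🟦🟩⬜🟫❓❓❓
❓❓❓❓🟦🟩🟩🟫🟩❓❓❓
❓❓❓❓🟩⬜🟫🟩🟫❓❓❓

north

❓❓❓❓❓❓❓❓❓❓❓❓
❓❓❓❓❓❓❓❓❓❓❓❓
❓❓❓❓❓❓❓❓❓❓❓❓
❓❓❓❓❓❓❓❓❓❓❓❓
❓❓❓❓🟫🟩🟦🟦🟫❓❓❓
❓❓❓❓🟦🟩⬜🟫🟩❓❓❓
❓❓❓❓🟩🟫🔴🟫🟫❓❓❓
❓❓❓❓⬜⬜⬜⬛⬜❓❓❓
❓❓❓❓🟩🟫🟩⬛⬜❓❓❓
❓❓❓❓🟫🟫🟩⬜⬛❓❓❓
❓❓❓❓⬜🟦🟩⬜🟫❓❓❓
❓❓❓❓🟦🟩🟩🟫🟩❓❓❓

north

❓❓❓❓❓❓❓❓❓❓❓❓
❓❓❓❓❓❓❓❓❓❓❓❓
❓❓❓❓❓❓❓❓❓❓❓❓
❓❓❓❓❓❓❓❓❓❓❓❓
❓❓❓❓🟩🟩🟩🟫⬜❓❓❓
❓❓❓❓🟫🟩🟦🟦🟫❓❓❓
❓❓❓❓🟦🟩🔴🟫🟩❓❓❓
❓❓❓❓🟩🟫🟩🟫🟫❓❓❓
❓❓❓❓⬜⬜⬜⬛⬜❓❓❓
❓❓❓❓🟩🟫🟩⬛⬜❓❓❓
❓❓❓❓🟫🟫🟩⬜⬛❓❓❓
❓❓❓❓⬜🟦🟩⬜🟫❓❓❓

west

❓❓❓❓❓❓❓❓❓❓❓❓
❓❓❓❓❓❓❓❓❓❓❓❓
❓❓❓❓❓❓❓❓❓❓❓❓
❓❓❓❓❓❓❓❓❓❓❓❓
❓❓❓❓🟩🟩🟩🟩🟫⬜❓❓
❓❓❓❓🟫🟫🟩🟦🟦🟫❓❓
❓❓❓❓⬜🟦🔴⬜🟫🟩❓❓
❓❓❓❓⬛🟩🟫🟩🟫🟫❓❓
❓❓❓❓⬜⬜⬜⬜⬛⬜❓❓
❓❓❓❓❓🟩🟫🟩⬛⬜❓❓
❓❓❓❓❓🟫🟫🟩⬜⬛❓❓
❓❓❓❓❓⬜🟦🟩⬜🟫❓❓

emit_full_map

🟩🟩🟩🟩🟫⬜❓❓❓
🟫🟫🟩🟦🟦🟫❓❓❓
⬜🟦🔴⬜🟫🟩❓❓❓
⬛🟩🟫🟩🟫🟫❓❓❓
⬜⬜⬜⬜⬛⬜❓❓❓
❓🟩🟫🟩⬛⬜❓❓❓
❓🟫🟫🟩⬜⬛❓❓❓
❓⬜🟦🟩⬜🟫❓❓❓
❓🟦🟩🟩🟫🟩❓❓❓
❓🟩⬜🟫🟩🟫❓❓❓
❓🟩🟩🟩🟩🟫❓❓❓
❓⬜🟩🟩⬜⬜🟦🟩❓
❓🟫🟫🟫⬛🟦🟫⬛❓
❓🟫🟫🟫🟩⬜⬛🟫❓
❓🟫🟫🟫⬜🟩🟩🟫❓
❓🟩🟫🟫🟫🟩⬜🟫❓
❓❓❓🟦⬜🟩🟫🟩❓
❓❓❓🟩🟩⬜🟩⬜❓
❓❓❓🟩🟩🟫🟫⬛❓
❓❓❓🟩⬜🟫🟫⬜🟩
❓❓❓🟩🟫🟩🟦🟩🟫
❓❓❓⬜🟩🟫🟩🟦🟦
❓❓❓🟩🟩🟩⬜🟩🟩
❓❓❓⬛⬜🟩🟫🟫🟦
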